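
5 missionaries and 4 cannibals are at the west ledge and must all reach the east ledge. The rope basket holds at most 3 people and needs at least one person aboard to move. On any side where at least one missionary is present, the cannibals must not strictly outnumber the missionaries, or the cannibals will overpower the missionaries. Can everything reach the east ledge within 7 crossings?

Yes — this plan uses 7 crossings (≤ 7):
1. 3 cannibals → the east ledge.  (the west ledge: 5M 1C; the east ledge: 0M 3C)
2. 1 cannibal ← the west ledge.  (the west ledge: 5M 2C; the east ledge: 0M 2C)
3. 3 missionaries → the east ledge.  (the west ledge: 2M 2C; the east ledge: 3M 2C)
4. 1 missionary ← the west ledge.  (the west ledge: 3M 2C; the east ledge: 2M 2C)
5. 2 missionaries and 1 cannibal → the east ledge.  (the west ledge: 1M 1C; the east ledge: 4M 3C)
6. 1 missionary ← the west ledge.  (the west ledge: 2M 1C; the east ledge: 3M 3C)
7. 2 missionaries and 1 cannibal → the east ledge.  (the west ledge: 0M 0C; the east ledge: 5M 4C)

Yes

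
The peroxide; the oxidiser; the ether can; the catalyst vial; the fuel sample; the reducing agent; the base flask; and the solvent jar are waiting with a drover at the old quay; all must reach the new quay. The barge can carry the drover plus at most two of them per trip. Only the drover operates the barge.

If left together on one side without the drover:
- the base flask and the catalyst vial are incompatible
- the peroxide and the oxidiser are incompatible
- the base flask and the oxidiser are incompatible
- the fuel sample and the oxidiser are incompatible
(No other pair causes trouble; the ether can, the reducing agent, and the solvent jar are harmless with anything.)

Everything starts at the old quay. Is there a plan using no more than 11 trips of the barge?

Yes — this plan uses 9 crossings (≤ 11):
1. Drover goes to the new quay with the catalyst vial and the oxidiser.
2. Drover goes back to the old quay alone.
3. Drover goes to the new quay with the ether can.
4. Drover goes back to the old quay alone.
5. Drover goes to the new quay with the reducing agent and the solvent jar.
6. Drover goes back to the old quay alone.
7. Drover goes to the new quay with the fuel sample and the peroxide.
8. Drover goes back to the old quay with the oxidiser.
9. Drover goes to the new quay with the base flask and the oxidiser.

Yes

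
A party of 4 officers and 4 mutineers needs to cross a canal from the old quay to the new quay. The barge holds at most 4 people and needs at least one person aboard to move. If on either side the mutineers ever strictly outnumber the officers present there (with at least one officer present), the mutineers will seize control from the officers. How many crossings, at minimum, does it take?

Counting alone: each trip to the new quay takes at most 4 across and each return brings at least 1 back, so after t trips out (and t−1 returns) at most 4t − (t−1) of the 8 are across; that first reaches 8 at t = 3, so at least 5 crossings are needed.
The plan below uses exactly 5 crossings, so it is optimal:
1. 2 mutineers → the new quay.  (the old quay: 4O 2M; the new quay: 0O 2M)
2. 1 mutineer ← the old quay.  (the old quay: 4O 3M; the new quay: 0O 1M)
3. 4 officers → the new quay.  (the old quay: 0O 3M; the new quay: 4O 1M)
4. 1 mutineer ← the old quay.  (the old quay: 0O 4M; the new quay: 4O 0M)
5. 4 mutineers → the new quay.  (the old quay: 0O 0M; the new quay: 4O 4M)

5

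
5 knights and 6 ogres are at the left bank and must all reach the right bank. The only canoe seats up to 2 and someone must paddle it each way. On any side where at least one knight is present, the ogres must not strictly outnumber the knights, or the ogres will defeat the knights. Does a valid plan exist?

The ogres already outnumber the knights at the left bank before anyone moves, so the starting position itself is disallowed.

No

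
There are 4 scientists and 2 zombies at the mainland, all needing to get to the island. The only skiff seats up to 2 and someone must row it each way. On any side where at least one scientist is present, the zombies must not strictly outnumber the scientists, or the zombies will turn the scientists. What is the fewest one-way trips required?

Counting alone: each trip to the island takes at most 2 across and each return brings at least 1 back, so after t trips out (and t−1 returns) at most 2t − (t−1) of the 6 are across; that first reaches 6 at t = 5, so at least 9 crossings are needed.
The plan below uses exactly 9 crossings, so it is optimal:
1. 2 zombies → the island.  (the mainland: 4S 0Z; the island: 0S 2Z)
2. 1 zombie ← the mainland.  (the mainland: 4S 1Z; the island: 0S 1Z)
3. 2 scientists → the island.  (the mainland: 2S 1Z; the island: 2S 1Z)
4. 1 zombie ← the mainland.  (the mainland: 2S 2Z; the island: 2S 0Z)
5. 2 zombies → the island.  (the mainland: 2S 0Z; the island: 2S 2Z)
6. 1 zombie ← the mainland.  (the mainland: 2S 1Z; the island: 2S 1Z)
7. 1 scientist and 1 zombie → the island.  (the mainland: 1S 0Z; the island: 3S 2Z)
8. 1 zombie ← the mainland.  (the mainland: 1S 1Z; the island: 3S 1Z)
9. 1 scientist and 1 zombie → the island.  (the mainland: 0S 0Z; the island: 4S 2Z)

9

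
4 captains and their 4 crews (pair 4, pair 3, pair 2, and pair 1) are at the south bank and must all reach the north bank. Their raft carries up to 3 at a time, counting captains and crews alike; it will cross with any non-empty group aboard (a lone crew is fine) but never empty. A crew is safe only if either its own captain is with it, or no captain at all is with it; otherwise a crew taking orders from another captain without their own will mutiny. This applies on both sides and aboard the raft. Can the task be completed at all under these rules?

1. captain 4 and crew 4 cross → the north bank.
2. captain 4 crosses ← the south bank.
3. captain 3, captain 4, and crew 3 cross → the north bank.
4. captain 4 and crew 4 cross ← the south bank.
5. captain 1, captain 2, and captain 4 cross → the north bank.
6. crew 3 crosses ← the south bank.
7. crew 3 and crew 4 cross → the north bank.
8. crew 4 crosses ← the south bank.
9. crew 1, crew 2, and crew 4 cross → the north bank.

Yes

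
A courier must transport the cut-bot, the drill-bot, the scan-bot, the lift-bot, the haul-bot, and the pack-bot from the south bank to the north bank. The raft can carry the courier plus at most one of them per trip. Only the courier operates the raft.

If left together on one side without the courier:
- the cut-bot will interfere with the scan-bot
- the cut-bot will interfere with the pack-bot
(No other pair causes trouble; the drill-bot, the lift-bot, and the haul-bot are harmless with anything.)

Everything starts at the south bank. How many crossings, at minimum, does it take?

13

Counting alone: the courier can take at most 1 across per trip to the north bank, so moving all 6 needs at least 6 loaded trips out, with a return between consecutive ones — at least 11 crossings.
The safety rule pushes this higher. Following every safe sequence of crossings, the most of the 6 that can be at the north bank as the raft arrives there on crossing 11 is 5 — never all 6.
So no plan with fewer than 13 crossings exists, and this one achieves 13:
1. Courier goes to the north bank with the cut-bot.
2. Courier goes back to the south bank alone.
3. Courier goes to the north bank with the drill-bot.
4. Courier goes back to the south bank alone.
5. Courier goes to the north bank with the scan-bot.
6. Courier goes back to the south bank with the cut-bot.
7. Courier goes to the north bank with the pack-bot.
8. Courier goes back to the south bank alone.
9. Courier goes to the north bank with the lift-bot.
10. Courier goes back to the south bank alone.
11. Courier goes to the north bank with the haul-bot.
12. Courier goes back to the south bank alone.
13. Courier goes to the north bank with the cut-bot.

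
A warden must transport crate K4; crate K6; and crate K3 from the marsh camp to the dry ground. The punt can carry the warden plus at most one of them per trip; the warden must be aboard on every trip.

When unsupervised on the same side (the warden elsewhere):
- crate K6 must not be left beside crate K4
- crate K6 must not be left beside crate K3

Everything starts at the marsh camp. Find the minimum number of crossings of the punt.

Counting alone: the warden can take at most 1 across per trip to the dry ground, so moving all 3 needs at least 3 loaded trips out, with a return between consecutive ones — at least 5 crossings.
The safety rule pushes this higher. Following every safe sequence of crossings, the most of the 3 that can be at the dry ground as the punt arrives there on crossing 5 is 2 — never all 3.
So no plan with fewer than 7 crossings exists, and this one achieves 7:
1. Warden goes to the dry ground with crate K6.  [the marsh camp: crate K3, crate K4 | the dry ground: crate K6]
2. Warden goes back to the marsh camp alone.  [the marsh camp: crate K3, crate K4 | the dry ground: crate K6]
3. Warden goes to the dry ground with crate K4.  [the marsh camp: crate K3 | the dry ground: crate K4, crate K6]
4. Warden goes back to the marsh camp with crate K6.  [the marsh camp: crate K3, crate K6 | the dry ground: crate K4]
5. Warden goes to the dry ground with crate K3.  [the marsh camp: crate K6 | the dry ground: crate K3, crate K4]
6. Warden goes back to the marsh camp alone.  [the marsh camp: crate K6 | the dry ground: crate K3, crate K4]
7. Warden goes to the dry ground with crate K6.  [the marsh camp: — | the dry ground: crate K3, crate K4, crate K6]

7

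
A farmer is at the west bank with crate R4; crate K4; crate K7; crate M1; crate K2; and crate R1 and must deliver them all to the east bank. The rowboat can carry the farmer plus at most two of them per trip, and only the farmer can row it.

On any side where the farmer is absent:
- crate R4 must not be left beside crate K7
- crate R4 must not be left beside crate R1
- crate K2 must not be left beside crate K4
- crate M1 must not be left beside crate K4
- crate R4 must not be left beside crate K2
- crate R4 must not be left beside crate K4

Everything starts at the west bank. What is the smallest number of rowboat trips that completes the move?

Counting alone: the farmer can take at most 2 across per trip to the east bank, so moving all 6 needs at least 3 loaded trips out, with a return between consecutive ones — at least 5 crossings.
The safety rule pushes this higher. Following every safe sequence of crossings, the most of the 6 that can be at the east bank as the rowboat arrives there on crossings 5, 7 is 4, 5 respectively — never all 6.
So no plan with fewer than 9 crossings exists, and this one achieves 9:
1. Farmer goes to the east bank with crate K4 and crate R4.
2. Farmer goes back to the west bank with crate R4.
3. Farmer goes to the east bank with crate K7 and crate R4.
4. Farmer goes back to the west bank with crate R4.
5. Farmer goes to the east bank with crate R1 and crate R4.
6. Farmer goes back to the west bank with crate R4.
7. Farmer goes to the east bank with crate K2 and crate M1.
8. Farmer goes back to the west bank with crate K4.
9. Farmer goes to the east bank with crate K4 and crate R4.

9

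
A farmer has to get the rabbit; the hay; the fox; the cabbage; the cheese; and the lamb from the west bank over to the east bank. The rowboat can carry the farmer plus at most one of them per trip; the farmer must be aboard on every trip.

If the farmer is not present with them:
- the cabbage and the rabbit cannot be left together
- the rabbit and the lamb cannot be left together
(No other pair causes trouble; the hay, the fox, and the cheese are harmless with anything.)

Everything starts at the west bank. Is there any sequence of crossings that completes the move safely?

Yes

1. Farmer goes to the east bank with the rabbit.
2. Farmer goes back to the west bank alone.
3. Farmer goes to the east bank with the hay.
4. Farmer goes back to the west bank alone.
5. Farmer goes to the east bank with the fox.
6. Farmer goes back to the west bank alone.
7. Farmer goes to the east bank with the cabbage.
8. Farmer goes back to the west bank with the rabbit.
9. Farmer goes to the east bank with the lamb.
10. Farmer goes back to the west bank alone.
11. Farmer goes to the east bank with the cheese.
12. Farmer goes back to the west bank alone.
13. Farmer goes to the east bank with the rabbit.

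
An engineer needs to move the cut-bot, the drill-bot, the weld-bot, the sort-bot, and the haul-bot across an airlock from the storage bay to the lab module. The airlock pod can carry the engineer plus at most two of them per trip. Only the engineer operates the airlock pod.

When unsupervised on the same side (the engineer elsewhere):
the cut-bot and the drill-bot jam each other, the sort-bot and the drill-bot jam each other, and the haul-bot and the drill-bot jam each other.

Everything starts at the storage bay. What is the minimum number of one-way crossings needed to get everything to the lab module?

5

Counting alone: the engineer can take at most 2 across per trip to the lab module, so moving all 5 needs at least 3 loaded trips out, with a return between consecutive ones — at least 5 crossings.
The plan below uses exactly 5 crossings, so it is optimal:
1. Engineer goes to the lab module with the cut-bot and the drill-bot.
2. Engineer goes back to the storage bay with the drill-bot.
3. Engineer goes to the lab module with the haul-bot and the sort-bot.
4. Engineer goes back to the storage bay alone.
5. Engineer goes to the lab module with the drill-bot and the weld-bot.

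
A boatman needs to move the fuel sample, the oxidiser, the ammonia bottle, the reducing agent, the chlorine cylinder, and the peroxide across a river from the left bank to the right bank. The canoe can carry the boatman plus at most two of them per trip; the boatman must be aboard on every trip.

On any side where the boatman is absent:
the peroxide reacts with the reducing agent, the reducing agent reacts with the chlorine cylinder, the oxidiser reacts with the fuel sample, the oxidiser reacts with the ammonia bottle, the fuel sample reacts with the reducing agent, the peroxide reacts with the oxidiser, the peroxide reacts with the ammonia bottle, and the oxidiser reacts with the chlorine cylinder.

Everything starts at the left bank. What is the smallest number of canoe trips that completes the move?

impossible

Whatever the first load, the items left behind include a forbidden pair without the boatman. No opening move is safe, so no plan exists.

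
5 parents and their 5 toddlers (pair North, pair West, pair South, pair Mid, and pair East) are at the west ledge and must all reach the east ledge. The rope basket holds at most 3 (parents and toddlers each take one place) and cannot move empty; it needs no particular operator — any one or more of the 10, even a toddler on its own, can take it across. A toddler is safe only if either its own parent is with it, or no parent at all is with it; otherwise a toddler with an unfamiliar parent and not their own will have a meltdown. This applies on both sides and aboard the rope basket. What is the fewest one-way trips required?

11

Counting alone: each trip to the east ledge takes at most 3 across and each return brings at least 1 back, so after t trips out (and t−1 returns) at most 3t − (t−1) of the 10 are across; that first reaches 10 at t = 5, so at least 9 crossings are needed.
The safety rule pushes this higher. Following every safe sequence of crossings, the most of the 10 that can be at the east ledge as the rope basket arrives there on crossing 9 is 9 — never all 10.
So no plan with fewer than 11 crossings exists, and this one achieves 11:
1. parent North and toddler North cross → the east ledge.
2. parent North crosses ← the west ledge.
3. toddler Mid, toddler South, and toddler West cross → the east ledge.
4. toddler North crosses ← the west ledge.
5. parent Mid, parent South, and parent West cross → the east ledge.
6. parent West and toddler West cross ← the west ledge.
7. parent East, parent North, and parent West cross → the east ledge.
8. toddler South crosses ← the west ledge.
9. toddler North and toddler West cross → the east ledge.
10. toddler North crosses ← the west ledge.
11. toddler East, toddler North, and toddler South cross → the east ledge.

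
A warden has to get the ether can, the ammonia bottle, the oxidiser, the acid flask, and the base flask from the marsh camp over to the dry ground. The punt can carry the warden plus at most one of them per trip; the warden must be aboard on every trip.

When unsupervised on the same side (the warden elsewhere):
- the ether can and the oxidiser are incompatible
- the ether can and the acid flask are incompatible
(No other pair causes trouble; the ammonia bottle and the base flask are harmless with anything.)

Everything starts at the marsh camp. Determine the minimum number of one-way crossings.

11

Counting alone: the warden can take at most 1 across per trip to the dry ground, so moving all 5 needs at least 5 loaded trips out, with a return between consecutive ones — at least 9 crossings.
The safety rule pushes this higher. Following every safe sequence of crossings, the most of the 5 that can be at the dry ground as the punt arrives there on crossing 9 is 4 — never all 5.
So no plan with fewer than 11 crossings exists, and this one achieves 11:
1. Warden goes to the dry ground with the ether can.  [the marsh camp: the acid flask, the ammonia bottle, the base flask, the oxidiser | the dry ground: the ether can]
2. Warden goes back to the marsh camp alone.  [the marsh camp: the acid flask, the ammonia bottle, the base flask, the oxidiser | the dry ground: the ether can]
3. Warden goes to the dry ground with the ammonia bottle.  [the marsh camp: the acid flask, the base flask, the oxidiser | the dry ground: the ammonia bottle, the ether can]
4. Warden goes back to the marsh camp alone.  [the marsh camp: the acid flask, the base flask, the oxidiser | the dry ground: the ammonia bottle, the ether can]
5. Warden goes to the dry ground with the oxidiser.  [the marsh camp: the acid flask, the base flask | the dry ground: the ammonia bottle, the ether can, the oxidiser]
6. Warden goes back to the marsh camp with the ether can.  [the marsh camp: the acid flask, the base flask, the ether can | the dry ground: the ammonia bottle, the oxidiser]
7. Warden goes to the dry ground with the acid flask.  [the marsh camp: the base flask, the ether can | the dry ground: the acid flask, the ammonia bottle, the oxidiser]
8. Warden goes back to the marsh camp alone.  [the marsh camp: the base flask, the ether can | the dry ground: the acid flask, the ammonia bottle, the oxidiser]
9. Warden goes to the dry ground with the base flask.  [the marsh camp: the ether can | the dry ground: the acid flask, the ammonia bottle, the base flask, the oxidiser]
10. Warden goes back to the marsh camp alone.  [the marsh camp: the ether can | the dry ground: the acid flask, the ammonia bottle, the base flask, the oxidiser]
11. Warden goes to the dry ground with the ether can.  [the marsh camp: — | the dry ground: the acid flask, the ammonia bottle, the base flask, the ether can, the oxidiser]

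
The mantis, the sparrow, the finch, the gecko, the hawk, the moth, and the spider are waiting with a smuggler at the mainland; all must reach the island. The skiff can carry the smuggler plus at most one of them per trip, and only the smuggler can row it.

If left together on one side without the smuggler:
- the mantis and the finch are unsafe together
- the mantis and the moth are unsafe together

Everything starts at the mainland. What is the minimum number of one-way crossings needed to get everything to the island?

Counting alone: the smuggler can take at most 1 across per trip to the island, so moving all 7 needs at least 7 loaded trips out, with a return between consecutive ones — at least 13 crossings.
The safety rule pushes this higher. Following every safe sequence of crossings, the most of the 7 that can be at the island as the skiff arrives there on crossing 13 is 6 — never all 7.
So no plan with fewer than 15 crossings exists, and this one achieves 15:
1. Smuggler goes to the island with the mantis.  [the mainland: the finch, the gecko, the hawk, the moth, the sparrow, the spider | the island: the mantis]
2. Smuggler goes back to the mainland alone.  [the mainland: the finch, the gecko, the hawk, the moth, the sparrow, the spider | the island: the mantis]
3. Smuggler goes to the island with the sparrow.  [the mainland: the finch, the gecko, the hawk, the moth, the spider | the island: the mantis, the sparrow]
4. Smuggler goes back to the mainland alone.  [the mainland: the finch, the gecko, the hawk, the moth, the spider | the island: the mantis, the sparrow]
5. Smuggler goes to the island with the finch.  [the mainland: the gecko, the hawk, the moth, the spider | the island: the finch, the mantis, the sparrow]
6. Smuggler goes back to the mainland with the mantis.  [the mainland: the gecko, the hawk, the mantis, the moth, the spider | the island: the finch, the sparrow]
7. Smuggler goes to the island with the moth.  [the mainland: the gecko, the hawk, the mantis, the spider | the island: the finch, the moth, the sparrow]
8. Smuggler goes back to the mainland alone.  [the mainland: the gecko, the hawk, the mantis, the spider | the island: the finch, the moth, the sparrow]
9. Smuggler goes to the island with the gecko.  [the mainland: the hawk, the mantis, the spider | the island: the finch, the gecko, the moth, the sparrow]
10. Smuggler goes back to the mainland alone.  [the mainland: the hawk, the mantis, the spider | the island: the finch, the gecko, the moth, the sparrow]
11. Smuggler goes to the island with the hawk.  [the mainland: the mantis, the spider | the island: the finch, the gecko, the hawk, the moth, the sparrow]
12. Smuggler goes back to the mainland alone.  [the mainland: the mantis, the spider | the island: the finch, the gecko, the hawk, the moth, the sparrow]
13. Smuggler goes to the island with the spider.  [the mainland: the mantis | the island: the finch, the gecko, the hawk, the moth, the sparrow, the spider]
14. Smuggler goes back to the mainland alone.  [the mainland: the mantis | the island: the finch, the gecko, the hawk, the moth, the sparrow, the spider]
15. Smuggler goes to the island with the mantis.  [the mainland: — | the island: the finch, the gecko, the hawk, the mantis, the moth, the sparrow, the spider]

15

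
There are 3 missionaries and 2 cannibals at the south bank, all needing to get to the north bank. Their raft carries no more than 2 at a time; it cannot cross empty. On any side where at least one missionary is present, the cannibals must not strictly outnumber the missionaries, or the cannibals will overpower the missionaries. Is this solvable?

1. 2 cannibals → the north bank.  (the south bank: 3M 0C; the north bank: 0M 2C)
2. 1 cannibal ← the south bank.  (the south bank: 3M 1C; the north bank: 0M 1C)
3. 2 missionaries → the north bank.  (the south bank: 1M 1C; the north bank: 2M 1C)
4. 1 missionary ← the south bank.  (the south bank: 2M 1C; the north bank: 1M 1C)
5. 1 missionary and 1 cannibal → the north bank.  (the south bank: 1M 0C; the north bank: 2M 2C)
6. 1 cannibal ← the south bank.  (the south bank: 1M 1C; the north bank: 2M 1C)
7. 1 missionary and 1 cannibal → the north bank.  (the south bank: 0M 0C; the north bank: 3M 2C)

Yes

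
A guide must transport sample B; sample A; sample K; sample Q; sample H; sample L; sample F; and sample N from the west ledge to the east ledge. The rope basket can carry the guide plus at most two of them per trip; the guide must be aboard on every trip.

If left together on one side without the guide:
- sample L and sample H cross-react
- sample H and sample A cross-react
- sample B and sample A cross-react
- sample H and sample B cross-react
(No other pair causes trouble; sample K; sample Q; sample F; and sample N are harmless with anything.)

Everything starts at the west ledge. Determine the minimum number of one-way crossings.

Counting alone: the guide can take at most 2 across per trip to the east ledge, so moving all 8 needs at least 4 loaded trips out, with a return between consecutive ones — at least 7 crossings.
The safety rule pushes this higher. Following every safe sequence of crossings, the most of the 8 that can be at the east ledge as the rope basket arrives there on crossings 7, 9, 11 is 5, 6, 7 respectively — never all 8.
So no plan with fewer than 13 crossings exists, and this one achieves 13:
1. Guide goes to the east ledge with sample B and sample H.  [the west ledge: sample A, sample F, sample K, sample L, sample N, sample Q | the east ledge: sample B, sample H]
2. Guide goes back to the west ledge with sample B.  [the west ledge: sample A, sample B, sample F, sample K, sample L, sample N, sample Q | the east ledge: sample H]
3. Guide goes to the east ledge with sample B and sample K.  [the west ledge: sample A, sample F, sample L, sample N, sample Q | the east ledge: sample B, sample H, sample K]
4. Guide goes back to the west ledge with sample B.  [the west ledge: sample A, sample B, sample F, sample L, sample N, sample Q | the east ledge: sample H, sample K]
5. Guide goes to the east ledge with sample B and sample Q.  [the west ledge: sample A, sample F, sample L, sample N | the east ledge: sample B, sample H, sample K, sample Q]
6. Guide goes back to the west ledge with sample B.  [the west ledge: sample A, sample B, sample F, sample L, sample N | the east ledge: sample H, sample K, sample Q]
7. Guide goes to the east ledge with sample B and sample L.  [the west ledge: sample A, sample F, sample N | the east ledge: sample B, sample H, sample K, sample L, sample Q]
8. Guide goes back to the west ledge with sample H.  [the west ledge: sample A, sample F, sample H, sample N | the east ledge: sample B, sample K, sample L, sample Q]
9. Guide goes to the east ledge with sample A and sample F.  [the west ledge: sample H, sample N | the east ledge: sample A, sample B, sample F, sample K, sample L, sample Q]
10. Guide goes back to the west ledge with sample B.  [the west ledge: sample B, sample H, sample N | the east ledge: sample A, sample F, sample K, sample L, sample Q]
11. Guide goes to the east ledge with sample B and sample N.  [the west ledge: sample H | the east ledge: sample A, sample B, sample F, sample K, sample L, sample N, sample Q]
12. Guide goes back to the west ledge with sample B.  [the west ledge: sample B, sample H | the east ledge: sample A, sample F, sample K, sample L, sample N, sample Q]
13. Guide goes to the east ledge with sample B and sample H.  [the west ledge: — | the east ledge: sample A, sample B, sample F, sample H, sample K, sample L, sample N, sample Q]

13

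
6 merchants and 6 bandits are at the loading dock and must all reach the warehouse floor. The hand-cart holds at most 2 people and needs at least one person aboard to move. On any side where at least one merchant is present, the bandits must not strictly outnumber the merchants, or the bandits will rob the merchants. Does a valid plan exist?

Following every safe sequence of crossings from the start, the most of the 12 that can be at the warehouse floor as the hand-cart arrives there on crossings 1, 3, 5, 7, 9 is 2, 3, 4, 5, 6 respectively; the best ever achieved is 6 of 12.
From crossing 11 on, no configuration arises that was not already reachable earlier: only 15 distinct safe configurations (who is on which side, and where the hand-cart is) can ever be reached, none of them has everyone across, and every continuation just revisits them. They are: 0 merchants + 0 bandits across (hand-cart back at the start); 0 merchants + 1 bandit across (hand-cart there); 0 merchants + 1 bandit across (hand-cart back at the start); 0 merchants + 2 bandits across (hand-cart there); 0 merchants + 2 bandits across (hand-cart back at the start); 0 merchants + 3 bandits across (hand-cart there); 0 merchants + 3 bandits across (hand-cart back at the start); 0 merchants + 4 bandits across (hand-cart there); 0 merchants + 4 bandits across (hand-cart back at the start); 0 merchants + 5 bandits across (hand-cart there); 0 merchants + 5 bandits across (hand-cart back at the start); 0 merchants + 6 bandits across (hand-cart there); 1 merchant + 1 bandit across (hand-cart there); 1 merchant + 1 bandit across (hand-cart back at the start); 2 merchants + 2 bandits across (hand-cart there). So no valid plan exists.

No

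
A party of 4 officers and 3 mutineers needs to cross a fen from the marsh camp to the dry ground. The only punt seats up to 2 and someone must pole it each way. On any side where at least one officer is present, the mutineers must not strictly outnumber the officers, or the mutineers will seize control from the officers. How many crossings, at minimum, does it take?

Counting alone: each trip to the dry ground takes at most 2 across and each return brings at least 1 back, so after t trips out (and t−1 returns) at most 2t − (t−1) of the 7 are across; that first reaches 7 at t = 6, so at least 11 crossings are needed.
The plan below uses exactly 11 crossings, so it is optimal:
1. 2 mutineers → the dry ground.  (the marsh camp: 4O 1M; the dry ground: 0O 2M)
2. 1 mutineer ← the marsh camp.  (the marsh camp: 4O 2M; the dry ground: 0O 1M)
3. 2 mutineers → the dry ground.  (the marsh camp: 4O 0M; the dry ground: 0O 3M)
4. 1 mutineer ← the marsh camp.  (the marsh camp: 4O 1M; the dry ground: 0O 2M)
5. 2 officers → the dry ground.  (the marsh camp: 2O 1M; the dry ground: 2O 2M)
6. 1 mutineer ← the marsh camp.  (the marsh camp: 2O 2M; the dry ground: 2O 1M)
7. 1 officer and 1 mutineer → the dry ground.  (the marsh camp: 1O 1M; the dry ground: 3O 2M)
8. 1 officer ← the marsh camp.  (the marsh camp: 2O 1M; the dry ground: 2O 2M)
9. 1 officer and 1 mutineer → the dry ground.  (the marsh camp: 1O 0M; the dry ground: 3O 3M)
10. 1 mutineer ← the marsh camp.  (the marsh camp: 1O 1M; the dry ground: 3O 2M)
11. 1 officer and 1 mutineer → the dry ground.  (the marsh camp: 0O 0M; the dry ground: 4O 3M)

11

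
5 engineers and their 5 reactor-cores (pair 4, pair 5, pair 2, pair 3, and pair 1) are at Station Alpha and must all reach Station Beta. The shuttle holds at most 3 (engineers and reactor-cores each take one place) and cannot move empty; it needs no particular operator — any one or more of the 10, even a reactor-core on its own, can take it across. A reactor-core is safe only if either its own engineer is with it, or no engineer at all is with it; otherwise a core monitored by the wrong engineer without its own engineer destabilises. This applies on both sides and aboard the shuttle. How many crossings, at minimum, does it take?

11

Counting alone: each trip to Station Beta takes at most 3 across and each return brings at least 1 back, so after t trips out (and t−1 returns) at most 3t − (t−1) of the 10 are across; that first reaches 10 at t = 5, so at least 9 crossings are needed.
The safety rule pushes this higher. Following every safe sequence of crossings, the most of the 10 that can be at Station Beta as the shuttle arrives there on crossing 9 is 9 — never all 10.
So no plan with fewer than 11 crossings exists, and this one achieves 11:
1. engineer 4 and reactor-core 4 cross → Station Beta.
2. engineer 4 crosses ← Station Alpha.
3. reactor-core 2, reactor-core 3, and reactor-core 5 cross → Station Beta.
4. reactor-core 4 crosses ← Station Alpha.
5. engineer 2, engineer 3, and engineer 5 cross → Station Beta.
6. engineer 5 and reactor-core 5 cross ← Station Alpha.
7. engineer 1, engineer 4, and engineer 5 cross → Station Beta.
8. reactor-core 2 crosses ← Station Alpha.
9. reactor-core 4 and reactor-core 5 cross → Station Beta.
10. reactor-core 4 crosses ← Station Alpha.
11. reactor-core 1, reactor-core 2, and reactor-core 4 cross → Station Beta.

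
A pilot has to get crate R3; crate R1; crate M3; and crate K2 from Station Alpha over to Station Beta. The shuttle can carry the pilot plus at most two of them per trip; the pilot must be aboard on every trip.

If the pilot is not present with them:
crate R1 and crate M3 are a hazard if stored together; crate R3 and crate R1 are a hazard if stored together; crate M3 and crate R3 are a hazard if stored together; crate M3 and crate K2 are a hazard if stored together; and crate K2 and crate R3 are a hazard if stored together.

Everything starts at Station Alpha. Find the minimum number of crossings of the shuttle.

5

Counting alone: the pilot can take at most 2 across per trip to Station Beta, so moving all 4 needs at least 2 loaded trips out, with a return between consecutive ones — at least 3 crossings.
The safety rule pushes this higher. Following every safe sequence of crossings, the most of the 4 that can be at Station Beta as the shuttle arrives there on crossing 3 is 3 — never all 4.
So no plan with fewer than 5 crossings exists, and this one achieves 5:
1. Pilot goes to Station Beta with crate M3 and crate R3.
2. Pilot goes back to Station Alpha with crate R3.
3. Pilot goes to Station Beta with crate K2 and crate R1.
4. Pilot goes back to Station Alpha with crate M3.
5. Pilot goes to Station Beta with crate M3 and crate R3.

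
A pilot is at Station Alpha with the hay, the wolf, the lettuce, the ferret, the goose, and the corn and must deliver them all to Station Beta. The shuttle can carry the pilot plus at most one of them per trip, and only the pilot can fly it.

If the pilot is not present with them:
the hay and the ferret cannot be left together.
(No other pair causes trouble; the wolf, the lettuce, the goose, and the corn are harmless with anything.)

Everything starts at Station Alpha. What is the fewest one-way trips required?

11

Counting alone: the pilot can take at most 1 across per trip to Station Beta, so moving all 6 needs at least 6 loaded trips out, with a return between consecutive ones — at least 11 crossings.
The plan below uses exactly 11 crossings, so it is optimal:
1. Pilot goes to Station Beta with the hay.
2. Pilot goes back to Station Alpha alone.
3. Pilot goes to Station Beta with the wolf.
4. Pilot goes back to Station Alpha alone.
5. Pilot goes to Station Beta with the lettuce.
6. Pilot goes back to Station Alpha alone.
7. Pilot goes to Station Beta with the goose.
8. Pilot goes back to Station Alpha alone.
9. Pilot goes to Station Beta with the corn.
10. Pilot goes back to Station Alpha alone.
11. Pilot goes to Station Beta with the ferret.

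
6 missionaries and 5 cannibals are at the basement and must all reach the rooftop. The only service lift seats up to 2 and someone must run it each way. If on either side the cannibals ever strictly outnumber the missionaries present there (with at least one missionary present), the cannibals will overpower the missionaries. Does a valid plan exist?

1. 2 cannibals → the rooftop.  (the basement: 6M 3C; the rooftop: 0M 2C)
2. 1 cannibal ← the basement.  (the basement: 6M 4C; the rooftop: 0M 1C)
3. 2 cannibals → the rooftop.  (the basement: 6M 2C; the rooftop: 0M 3C)
4. 1 cannibal ← the basement.  (the basement: 6M 3C; the rooftop: 0M 2C)
5. 2 missionaries → the rooftop.  (the basement: 4M 3C; the rooftop: 2M 2C)
6. 1 cannibal ← the basement.  (the basement: 4M 4C; the rooftop: 2M 1C)
7. 1 missionary and 1 cannibal → the rooftop.  (the basement: 3M 3C; the rooftop: 3M 2C)
8. 1 missionary ← the basement.  (the basement: 4M 3C; the rooftop: 2M 2C)
9. 1 missionary and 1 cannibal → the rooftop.  (the basement: 3M 2C; the rooftop: 3M 3C)
10. 1 cannibal ← the basement.  (the basement: 3M 3C; the rooftop: 3M 2C)
11. 1 missionary and 1 cannibal → the rooftop.  (the basement: 2M 2C; the rooftop: 4M 3C)
12. 1 missionary ← the basement.  (the basement: 3M 2C; the rooftop: 3M 3C)
13. 1 missionary and 1 cannibal → the rooftop.  (the basement: 2M 1C; the rooftop: 4M 4C)
14. 1 cannibal ← the basement.  (the basement: 2M 2C; the rooftop: 4M 3C)
15. 1 missionary and 1 cannibal → the rooftop.  (the basement: 1M 1C; the rooftop: 5M 4C)
16. 1 missionary ← the basement.  (the basement: 2M 1C; the rooftop: 4M 4C)
17. 1 missionary and 1 cannibal → the rooftop.  (the basement: 1M 0C; the rooftop: 5M 5C)
18. 1 cannibal ← the basement.  (the basement: 1M 1C; the rooftop: 5M 4C)
19. 1 missionary and 1 cannibal → the rooftop.  (the basement: 0M 0C; the rooftop: 6M 5C)

Yes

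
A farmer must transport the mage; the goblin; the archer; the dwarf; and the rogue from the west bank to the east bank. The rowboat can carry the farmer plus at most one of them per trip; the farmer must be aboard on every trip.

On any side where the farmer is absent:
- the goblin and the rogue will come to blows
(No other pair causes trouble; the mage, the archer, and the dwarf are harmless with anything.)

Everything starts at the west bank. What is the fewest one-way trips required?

Counting alone: the farmer can take at most 1 across per trip to the east bank, so moving all 5 needs at least 5 loaded trips out, with a return between consecutive ones — at least 9 crossings.
The plan below uses exactly 9 crossings, so it is optimal:
1. Farmer goes to the east bank with the goblin.
2. Farmer goes back to the west bank alone.
3. Farmer goes to the east bank with the mage.
4. Farmer goes back to the west bank alone.
5. Farmer goes to the east bank with the archer.
6. Farmer goes back to the west bank alone.
7. Farmer goes to the east bank with the dwarf.
8. Farmer goes back to the west bank alone.
9. Farmer goes to the east bank with the rogue.

9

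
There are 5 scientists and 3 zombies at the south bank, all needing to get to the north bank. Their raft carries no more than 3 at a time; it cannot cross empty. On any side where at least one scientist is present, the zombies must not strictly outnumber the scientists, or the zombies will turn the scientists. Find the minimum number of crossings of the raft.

7

Counting alone: each trip to the north bank takes at most 3 across and each return brings at least 1 back, so after t trips out (and t−1 returns) at most 3t − (t−1) of the 8 are across; that first reaches 8 at t = 4, so at least 7 crossings are needed.
The plan below uses exactly 7 crossings, so it is optimal:
1. 2 zombies → the north bank.  (the south bank: 5S 1Z; the north bank: 0S 2Z)
2. 1 zombie ← the south bank.  (the south bank: 5S 2Z; the north bank: 0S 1Z)
3. 2 scientists and 1 zombie → the north bank.  (the south bank: 3S 1Z; the north bank: 2S 2Z)
4. 1 zombie ← the south bank.  (the south bank: 3S 2Z; the north bank: 2S 1Z)
5. 1 scientist and 2 zombies → the north bank.  (the south bank: 2S 0Z; the north bank: 3S 3Z)
6. 1 zombie ← the south bank.  (the south bank: 2S 1Z; the north bank: 3S 2Z)
7. 2 scientists and 1 zombie → the north bank.  (the south bank: 0S 0Z; the north bank: 5S 3Z)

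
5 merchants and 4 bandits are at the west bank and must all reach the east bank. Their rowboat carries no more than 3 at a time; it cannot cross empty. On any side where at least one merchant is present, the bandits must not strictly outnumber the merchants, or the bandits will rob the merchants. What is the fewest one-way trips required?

7

Counting alone: each trip to the east bank takes at most 3 across and each return brings at least 1 back, so after t trips out (and t−1 returns) at most 3t − (t−1) of the 9 are across; that first reaches 9 at t = 4, so at least 7 crossings are needed.
The plan below uses exactly 7 crossings, so it is optimal:
1. 3 bandits → the east bank.  (the west bank: 5M 1B; the east bank: 0M 3B)
2. 1 bandit ← the west bank.  (the west bank: 5M 2B; the east bank: 0M 2B)
3. 3 merchants → the east bank.  (the west bank: 2M 2B; the east bank: 3M 2B)
4. 1 merchant ← the west bank.  (the west bank: 3M 2B; the east bank: 2M 2B)
5. 2 merchants and 1 bandit → the east bank.  (the west bank: 1M 1B; the east bank: 4M 3B)
6. 1 merchant ← the west bank.  (the west bank: 2M 1B; the east bank: 3M 3B)
7. 2 merchants and 1 bandit → the east bank.  (the west bank: 0M 0B; the east bank: 5M 4B)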